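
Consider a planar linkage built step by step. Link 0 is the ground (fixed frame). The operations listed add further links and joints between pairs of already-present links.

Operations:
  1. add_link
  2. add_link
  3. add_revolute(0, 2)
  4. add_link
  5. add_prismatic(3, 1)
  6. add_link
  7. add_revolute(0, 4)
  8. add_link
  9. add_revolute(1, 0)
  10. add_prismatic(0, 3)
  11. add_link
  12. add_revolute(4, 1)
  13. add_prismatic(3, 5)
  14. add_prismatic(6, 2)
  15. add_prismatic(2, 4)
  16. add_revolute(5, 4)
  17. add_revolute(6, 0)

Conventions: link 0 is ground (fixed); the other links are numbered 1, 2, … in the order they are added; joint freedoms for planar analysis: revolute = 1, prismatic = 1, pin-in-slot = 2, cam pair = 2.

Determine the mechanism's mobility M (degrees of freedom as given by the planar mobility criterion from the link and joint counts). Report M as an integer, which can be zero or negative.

L=1 J1=0 J2=0
add link → L=2 J1=0 J2=0
add link → L=3 J1=0 J2=0
R@0,2 dof=1 J1 → L=3 J1=1 J2=0
add link → L=4 J1=1 J2=0
P@3,1 dof=1 J1 → L=4 J1=2 J2=0
add link → L=5 J1=2 J2=0
R@0,4 dof=1 J1 → L=5 J1=3 J2=0
add link → L=6 J1=3 J2=0
R@1,0 dof=1 J1 → L=6 J1=4 J2=0
P@0,3 dof=1 J1 → L=6 J1=5 J2=0
add link → L=7 J1=5 J2=0
R@4,1 dof=1 J1 → L=7 J1=6 J2=0
P@3,5 dof=1 J1 → L=7 J1=7 J2=0
P@6,2 dof=1 J1 → L=7 J1=8 J2=0
P@2,4 dof=1 J1 → L=7 J1=9 J2=0
R@5,4 dof=1 J1 → L=7 J1=10 J2=0
R@6,0 dof=1 J1 → L=7 J1=11 J2=0
M=3(L−1)−2J1−J2=3·6−2·11−0=-4

M = -4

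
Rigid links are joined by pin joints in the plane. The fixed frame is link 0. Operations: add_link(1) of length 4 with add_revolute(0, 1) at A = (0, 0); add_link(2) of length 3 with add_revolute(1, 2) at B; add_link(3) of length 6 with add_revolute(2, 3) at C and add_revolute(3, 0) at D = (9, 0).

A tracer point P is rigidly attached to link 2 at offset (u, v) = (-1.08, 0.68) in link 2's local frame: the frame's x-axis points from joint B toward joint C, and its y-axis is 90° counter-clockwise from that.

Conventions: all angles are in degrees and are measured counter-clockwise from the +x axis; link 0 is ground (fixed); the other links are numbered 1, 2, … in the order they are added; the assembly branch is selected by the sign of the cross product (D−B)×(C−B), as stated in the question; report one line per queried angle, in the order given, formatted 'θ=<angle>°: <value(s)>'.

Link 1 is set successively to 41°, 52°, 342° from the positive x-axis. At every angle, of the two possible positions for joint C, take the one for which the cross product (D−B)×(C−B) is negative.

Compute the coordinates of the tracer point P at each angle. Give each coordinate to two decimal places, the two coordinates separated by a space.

A=(0,0), D=(9.00,0)
θ=41°: B = A + 4.00·(cos41°, sin41°) = (3.0188, 2.6242)
θ=41°: |BD| = 6.5315
θ=41°: circle(B,3.00) ∩ circle(D,6.00): a=1.1989, h=2.7500
θ=41°:   candidates: C₊=(5.2216,4.6609) cross=17.962; C₋=(3.0118,-0.3758) cross=-17.962
θ=41°:   branch - wants cross < 0 → take C=(3.0118,-0.3758) (cross=-17.962)
θ=41°: ex = (C−B)/|BC| = (-0.0024,-1.0000); ey = (1.0000,-0.0024)
θ=41°: P = B + -1.08·ex + 0.68·ey = (3.7014,3.7026)
θ=52°: B = A + 4.00·(cos52°, sin52°) = (2.4626, 3.1520)
θ=52°: |BD| = 7.2576
θ=52°: circle(B,3.00) ∩ circle(D,6.00): a=1.7687, h=2.4232
θ=52°:   candidates: C₊=(5.1082,4.5666) cross=17.586; C₋=(3.0034,0.2012) cross=-17.586
θ=52°:   branch - wants cross < 0 → take C=(3.0034,0.2012) (cross=-17.586)
θ=52°: ex = (C−B)/|BC| = (0.1802,-0.9836); ey = (0.9836,0.1802)
θ=52°: P = B + -1.08·ex + 0.68·ey = (2.9368,4.3369)
θ=342°: B = A + 4.00·(cos342°, sin342°) = (3.8042, -1.2361)
θ=342°: |BD| = 5.3408
θ=342°: circle(B,3.00) ∩ circle(D,6.00): a=0.1427, h=2.9966
θ=342°:   candidates: C₊=(3.2495,1.7122) cross=16.004; C₋=(4.6366,-4.1183) cross=-16.004
θ=342°:   branch - wants cross < 0 → take C=(4.6366,-4.1183) (cross=-16.004)
θ=342°: ex = (C−B)/|BC| = (0.2774,-0.9607); ey = (0.9607,0.2774)
θ=342°: P = B + -1.08·ex + 0.68·ey = (4.1579,-0.0098)

θ=41°: 3.70 3.70
θ=52°: 2.94 4.34
θ=342°: 4.16 -0.01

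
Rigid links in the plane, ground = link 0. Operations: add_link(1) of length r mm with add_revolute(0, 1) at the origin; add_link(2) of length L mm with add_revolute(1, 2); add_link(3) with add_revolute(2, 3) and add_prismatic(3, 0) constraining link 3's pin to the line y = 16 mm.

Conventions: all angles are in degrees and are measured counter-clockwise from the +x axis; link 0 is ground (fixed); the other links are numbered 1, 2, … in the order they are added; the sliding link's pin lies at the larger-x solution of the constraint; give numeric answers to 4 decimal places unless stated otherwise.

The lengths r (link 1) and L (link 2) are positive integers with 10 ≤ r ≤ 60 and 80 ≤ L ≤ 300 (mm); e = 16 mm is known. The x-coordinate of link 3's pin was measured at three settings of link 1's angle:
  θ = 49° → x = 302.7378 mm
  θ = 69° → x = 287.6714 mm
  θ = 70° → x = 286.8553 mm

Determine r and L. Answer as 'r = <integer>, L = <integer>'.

constraint per measurement: (x − r cos θ)² + (r sin θ − e)² = L²
subtracting the θ₁ and θ₂ equations cancels the r² and L² terms:
r = (x₁² − x₂²) / (2[(x₁cos θ₁ + e sin θ₁) − (x₂cos θ₂ + e sin θ₂)]) = 48.0000 → r = 48
L² = (x₁ − r cos θ₁)² + (r sin θ₁ − e)² = 73984.0104 → L = 272.0000 → L = 272
check at θ₃=70°: x = 286.8553 (printed 286.8553) ✓

r = 48, L = 272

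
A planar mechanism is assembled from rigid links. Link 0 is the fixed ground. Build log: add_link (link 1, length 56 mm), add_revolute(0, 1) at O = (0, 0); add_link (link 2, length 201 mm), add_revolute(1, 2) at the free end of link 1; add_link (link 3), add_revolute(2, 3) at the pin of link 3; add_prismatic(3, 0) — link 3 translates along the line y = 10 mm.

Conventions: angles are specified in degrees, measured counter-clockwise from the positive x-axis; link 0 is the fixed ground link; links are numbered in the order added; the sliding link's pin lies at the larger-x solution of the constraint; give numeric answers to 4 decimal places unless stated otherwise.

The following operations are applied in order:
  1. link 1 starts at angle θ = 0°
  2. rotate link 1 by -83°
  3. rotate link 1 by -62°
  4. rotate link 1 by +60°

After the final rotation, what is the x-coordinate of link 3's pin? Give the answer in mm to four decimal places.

geometry: r = 56 mm, L = 201 mm, e = 10 mm; θ starts at 0°
rotate link 1 by -83°: θ ← 0° -83° = -83°
rotate link 1 by -62°: θ ← -83° -62° = -145°
rotate link 1 by +60°: θ ← -145° +60° = -85°
crank pin P = (r cos θ, r sin θ) = (4.880722, -55.786903)
h = r sin θ − e = -55.786903 − 10 = -65.786903
x = r cos θ + √(L² − h²) = 4.880722 + 189.929154 = 194.809875

194.8099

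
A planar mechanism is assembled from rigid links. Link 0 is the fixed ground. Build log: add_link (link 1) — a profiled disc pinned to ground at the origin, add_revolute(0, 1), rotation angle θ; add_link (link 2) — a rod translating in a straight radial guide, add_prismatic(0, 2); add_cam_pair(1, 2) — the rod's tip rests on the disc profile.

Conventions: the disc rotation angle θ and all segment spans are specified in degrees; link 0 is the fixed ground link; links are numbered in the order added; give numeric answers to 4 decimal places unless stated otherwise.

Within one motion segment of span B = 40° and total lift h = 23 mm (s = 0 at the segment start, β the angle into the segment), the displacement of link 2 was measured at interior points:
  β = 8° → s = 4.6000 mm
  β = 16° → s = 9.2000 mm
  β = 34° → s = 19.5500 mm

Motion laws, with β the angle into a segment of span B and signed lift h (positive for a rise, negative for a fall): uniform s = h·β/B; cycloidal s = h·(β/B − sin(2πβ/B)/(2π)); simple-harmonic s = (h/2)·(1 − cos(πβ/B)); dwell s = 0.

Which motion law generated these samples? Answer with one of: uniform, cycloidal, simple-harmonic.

candidates at β/B = r: uniform s = h·r (linear in β); cycloidal s = h·(r − sin(2πr)/(2π)); simple-harmonic s = (h/2)(1 − cos(πr))
β=8°: printed 4.6000 | uniform 4.6000, cycloidal 1.1186, simple-harmonic 2.1963
β=16°: printed 9.2000 | uniform 9.2000, cycloidal 7.0484, simple-harmonic 7.9463
β=34°: printed 19.5500 | uniform 19.5500, cycloidal 22.5115, simple-harmonic 21.7466
only one law matches every sample → uniform

uniform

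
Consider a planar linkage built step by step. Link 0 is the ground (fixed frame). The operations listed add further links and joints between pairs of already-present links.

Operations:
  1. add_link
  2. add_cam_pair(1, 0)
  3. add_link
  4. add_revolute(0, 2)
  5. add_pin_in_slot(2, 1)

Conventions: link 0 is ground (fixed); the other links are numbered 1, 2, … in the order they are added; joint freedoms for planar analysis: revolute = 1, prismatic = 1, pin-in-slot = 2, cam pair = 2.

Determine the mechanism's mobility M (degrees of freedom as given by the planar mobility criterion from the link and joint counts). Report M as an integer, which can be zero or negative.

link 0 = ground. State L|J1|J2 = 1|0|0
+link1  2|0|0
C(1,0) f=2→J2  2|0|1
+link2  3|0|1
R(0,2) f=1→J1  3|1|1
PS(2,1) f=2→J2  3|1|2
M = 3(3−1)−2·1−2 = 6−2−2 = 2

M = 2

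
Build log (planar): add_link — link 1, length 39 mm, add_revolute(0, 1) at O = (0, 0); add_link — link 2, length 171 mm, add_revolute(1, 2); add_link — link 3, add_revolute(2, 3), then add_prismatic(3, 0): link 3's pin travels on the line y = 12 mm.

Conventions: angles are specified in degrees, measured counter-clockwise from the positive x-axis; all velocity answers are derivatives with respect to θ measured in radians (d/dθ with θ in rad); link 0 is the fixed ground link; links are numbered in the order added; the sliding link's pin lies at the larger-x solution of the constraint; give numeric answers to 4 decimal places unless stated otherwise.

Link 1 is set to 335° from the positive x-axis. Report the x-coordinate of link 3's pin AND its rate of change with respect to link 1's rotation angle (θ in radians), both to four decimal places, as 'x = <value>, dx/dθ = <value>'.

geometry: r = 39 mm, L = 171 mm, e = 12 mm
crank pin P = (r cos θ, r sin θ) = (35.346004, -16.482112)
h = r sin θ − e = -16.482112 − 12 = -28.482112
x = r cos θ + √(L² − h²) = 35.346004 + 168.611296 = 203.957300
dx/dθ = −r sin θ − h·r cos θ/√(L² − h²) (θ in radians; h = -28.482112) = 22.452820

x = 203.9573, dx/dθ = 22.4528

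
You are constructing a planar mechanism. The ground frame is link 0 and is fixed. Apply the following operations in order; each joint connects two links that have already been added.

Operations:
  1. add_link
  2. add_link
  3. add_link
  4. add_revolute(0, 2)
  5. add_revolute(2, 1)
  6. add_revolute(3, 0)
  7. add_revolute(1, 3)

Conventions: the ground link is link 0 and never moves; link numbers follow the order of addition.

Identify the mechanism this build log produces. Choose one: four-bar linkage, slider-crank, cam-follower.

links: 4 (incl. ground); joints: 4 revolute, 0 prismatic, 0 higher (cam) pair, forming one closed loop
4 links in a single 4R loop → four-bar linkage

four-bar linkage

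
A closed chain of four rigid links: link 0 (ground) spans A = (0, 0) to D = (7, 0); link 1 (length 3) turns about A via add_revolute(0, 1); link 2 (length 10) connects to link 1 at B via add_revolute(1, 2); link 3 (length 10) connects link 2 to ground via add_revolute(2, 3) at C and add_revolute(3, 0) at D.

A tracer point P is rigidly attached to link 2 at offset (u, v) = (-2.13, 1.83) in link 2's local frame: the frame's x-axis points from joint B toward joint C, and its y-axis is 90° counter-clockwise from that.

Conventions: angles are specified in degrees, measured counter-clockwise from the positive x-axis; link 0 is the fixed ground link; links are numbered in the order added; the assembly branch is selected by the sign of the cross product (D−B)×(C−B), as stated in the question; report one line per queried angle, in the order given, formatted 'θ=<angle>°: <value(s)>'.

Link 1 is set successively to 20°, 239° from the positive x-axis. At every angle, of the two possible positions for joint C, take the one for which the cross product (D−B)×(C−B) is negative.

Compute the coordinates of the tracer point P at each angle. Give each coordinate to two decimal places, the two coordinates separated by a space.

A=(0,0), D=(7.00,0)
θ=20°: B = A + 3.00·(cos20°, sin20°) = (2.8191, 1.0261)
θ=20°: |BD| = 4.3050
θ=20°: circle(B,10.00) ∩ circle(D,10.00): a=2.1525, h=9.7656
θ=20°:   candidates: C₊=(7.2371,9.9972) cross=42.041; C₋=(2.5820,-8.9711) cross=-42.041
θ=20°:   branch - wants cross < 0 → take C=(2.5820,-8.9711) (cross=-42.041)
θ=20°: ex = (C−B)/|BC| = (-0.0237,-0.9997); ey = (0.9997,-0.0237)
θ=20°: P = B + -2.13·ex + 1.83·ey = (4.6991,3.1121)
θ=239°: B = A + 3.00·(cos239°, sin239°) = (-1.5451, -2.5715)
θ=239°: |BD| = 8.9237
θ=239°: circle(B,10.00) ∩ circle(D,10.00): a=4.4618, h=8.9494
θ=239°:   candidates: C₊=(0.1485,7.2840) cross=79.862; C₋=(5.3064,-9.8555) cross=-79.862
θ=239°:   branch - wants cross < 0 → take C=(5.3064,-9.8555) (cross=-79.862)
θ=239°: ex = (C−B)/|BC| = (0.6851,-0.7284); ey = (0.7284,0.6851)
θ=239°: P = B + -2.13·ex + 1.83·ey = (-1.6715,0.2338)

θ=20°: 4.70 3.11
θ=239°: -1.67 0.23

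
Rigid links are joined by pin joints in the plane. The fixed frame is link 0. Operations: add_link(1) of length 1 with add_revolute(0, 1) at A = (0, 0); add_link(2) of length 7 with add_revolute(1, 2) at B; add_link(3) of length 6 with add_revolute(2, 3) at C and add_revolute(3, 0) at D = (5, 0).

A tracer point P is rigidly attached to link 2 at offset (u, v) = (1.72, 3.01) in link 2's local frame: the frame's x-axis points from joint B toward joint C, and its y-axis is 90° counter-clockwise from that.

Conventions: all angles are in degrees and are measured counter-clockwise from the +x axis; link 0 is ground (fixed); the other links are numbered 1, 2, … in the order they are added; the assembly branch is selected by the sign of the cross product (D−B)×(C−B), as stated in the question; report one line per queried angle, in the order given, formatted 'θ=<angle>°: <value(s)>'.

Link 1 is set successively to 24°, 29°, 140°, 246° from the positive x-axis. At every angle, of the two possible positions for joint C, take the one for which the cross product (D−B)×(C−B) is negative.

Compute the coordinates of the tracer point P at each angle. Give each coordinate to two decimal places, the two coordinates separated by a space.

A=(0,0), D=(5.00,0)
θ=24°: B = A + 1.00·(cos24°, sin24°) = (0.9135, 0.4067)
θ=24°: |BD| = 4.1066
θ=24°: circle(B,7.00) ∩ circle(D,6.00): a=3.6361, h=5.9815
θ=24°:   candidates: C₊=(5.1242,5.9987) cross=24.564; C₋=(3.9394,-5.9055) cross=-24.564
θ=24°:   branch - wants cross < 0 → take C=(3.9394,-5.9055) (cross=-24.564)
θ=24°: ex = (C−B)/|BC| = (0.4323,-0.9017); ey = (0.9017,0.4323)
θ=24°: P = B + 1.72·ex + 3.01·ey = (4.3713,0.1568)
θ=29°: B = A + 1.00·(cos29°, sin29°) = (0.8746, 0.4848)
θ=29°: |BD| = 4.1538
θ=29°: circle(B,7.00) ∩ circle(D,6.00): a=3.6417, h=5.9781
θ=29°:   candidates: C₊=(5.1892,5.9970) cross=24.832; C₋=(3.7937,-5.8775) cross=-24.832
θ=29°:   branch - wants cross < 0 → take C=(3.7937,-5.8775) (cross=-24.832)
θ=29°: ex = (C−B)/|BC| = (0.4170,-0.9089); ey = (0.9089,0.4170)
θ=29°: P = B + 1.72·ex + 3.01·ey = (4.3277,0.1767)
θ=140°: B = A + 1.00·(cos140°, sin140°) = (-0.7660, 0.6428)
θ=140°: |BD| = 5.8018
θ=140°: circle(B,7.00) ∩ circle(D,6.00): a=4.0212, h=5.7297
θ=140°:   candidates: C₊=(3.8652,5.8917) cross=33.242; C₋=(2.5956,-5.4972) cross=-33.242
θ=140°:   branch - wants cross < 0 → take C=(2.5956,-5.4972) (cross=-33.242)
θ=140°: ex = (C−B)/|BC| = (0.4802,-0.8771); ey = (0.8771,0.4802)
θ=140°: P = B + 1.72·ex + 3.01·ey = (2.7002,0.5796)
θ=246°: B = A + 1.00·(cos246°, sin246°) = (-0.4067, -0.9135)
θ=246°: |BD| = 5.4834
θ=246°: circle(B,7.00) ∩ circle(D,6.00): a=3.9271, h=5.7947
θ=246°:   candidates: C₊=(2.5001,5.4544) cross=31.774; C₋=(4.4309,-5.9729) cross=-31.774
θ=246°:   branch - wants cross < 0 → take C=(4.4309,-5.9729) (cross=-31.774)
θ=246°: ex = (C−B)/|BC| = (0.6911,-0.7228); ey = (0.7228,0.6911)
θ=246°: P = B + 1.72·ex + 3.01·ey = (2.9575,-0.0765)

θ=24°: 4.37 0.16
θ=29°: 4.33 0.18
θ=140°: 2.70 0.58
θ=246°: 2.96 -0.08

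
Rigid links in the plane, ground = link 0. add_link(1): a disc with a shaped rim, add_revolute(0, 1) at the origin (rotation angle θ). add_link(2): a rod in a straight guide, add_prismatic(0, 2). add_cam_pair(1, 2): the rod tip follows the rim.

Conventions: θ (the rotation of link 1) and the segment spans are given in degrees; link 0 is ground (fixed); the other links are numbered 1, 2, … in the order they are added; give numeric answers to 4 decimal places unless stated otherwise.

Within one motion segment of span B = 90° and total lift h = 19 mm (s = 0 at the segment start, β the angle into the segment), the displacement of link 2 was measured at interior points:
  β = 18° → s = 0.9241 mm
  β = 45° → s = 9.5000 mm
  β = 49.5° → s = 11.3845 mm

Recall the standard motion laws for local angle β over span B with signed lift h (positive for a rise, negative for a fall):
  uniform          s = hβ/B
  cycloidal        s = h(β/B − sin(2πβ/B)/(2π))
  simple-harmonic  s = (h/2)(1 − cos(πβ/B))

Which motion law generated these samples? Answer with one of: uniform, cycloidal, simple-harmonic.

candidates at β/B = r: uniform s = h·r (linear in β); cycloidal s = h·(r − sin(2πr)/(2π)); simple-harmonic s = (h/2)(1 − cos(πr))
β=18°: printed 0.9241 | uniform 3.8000, cycloidal 0.9241, simple-harmonic 1.8143
β=45°: printed 9.5000 | uniform 9.5000, cycloidal 9.5000, simple-harmonic 9.5000
β=49.5°: printed 11.3845 | uniform 10.4500, cycloidal 11.3845, simple-harmonic 10.9861
only one law matches every sample → cycloidal

cycloidal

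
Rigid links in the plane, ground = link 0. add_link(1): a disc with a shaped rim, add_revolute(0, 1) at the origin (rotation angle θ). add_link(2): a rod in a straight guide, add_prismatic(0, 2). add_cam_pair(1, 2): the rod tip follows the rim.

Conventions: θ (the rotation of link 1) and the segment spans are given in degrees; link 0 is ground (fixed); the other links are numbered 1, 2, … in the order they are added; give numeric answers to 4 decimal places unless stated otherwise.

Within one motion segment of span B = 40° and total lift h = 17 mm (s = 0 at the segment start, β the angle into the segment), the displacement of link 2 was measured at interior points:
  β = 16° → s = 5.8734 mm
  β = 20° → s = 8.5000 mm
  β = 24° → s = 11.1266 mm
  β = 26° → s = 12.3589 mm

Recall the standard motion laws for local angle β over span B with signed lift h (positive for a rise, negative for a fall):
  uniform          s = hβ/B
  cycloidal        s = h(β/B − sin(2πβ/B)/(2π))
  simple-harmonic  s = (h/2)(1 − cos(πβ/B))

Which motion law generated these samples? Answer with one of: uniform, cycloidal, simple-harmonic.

candidates at β/B = r: uniform s = h·r (linear in β); cycloidal s = h·(r − sin(2πr)/(2π)); simple-harmonic s = (h/2)(1 − cos(πr))
β=16°: printed 5.8734 | uniform 6.8000, cycloidal 5.2097, simple-harmonic 5.8734
β=20°: printed 8.5000 | uniform 8.5000, cycloidal 8.5000, simple-harmonic 8.5000
β=24°: printed 11.1266 | uniform 10.2000, cycloidal 11.7903, simple-harmonic 11.1266
β=26°: printed 12.3589 | uniform 11.0500, cycloidal 13.2389, simple-harmonic 12.3589
only one law matches every sample → simple-harmonic

simple-harmonic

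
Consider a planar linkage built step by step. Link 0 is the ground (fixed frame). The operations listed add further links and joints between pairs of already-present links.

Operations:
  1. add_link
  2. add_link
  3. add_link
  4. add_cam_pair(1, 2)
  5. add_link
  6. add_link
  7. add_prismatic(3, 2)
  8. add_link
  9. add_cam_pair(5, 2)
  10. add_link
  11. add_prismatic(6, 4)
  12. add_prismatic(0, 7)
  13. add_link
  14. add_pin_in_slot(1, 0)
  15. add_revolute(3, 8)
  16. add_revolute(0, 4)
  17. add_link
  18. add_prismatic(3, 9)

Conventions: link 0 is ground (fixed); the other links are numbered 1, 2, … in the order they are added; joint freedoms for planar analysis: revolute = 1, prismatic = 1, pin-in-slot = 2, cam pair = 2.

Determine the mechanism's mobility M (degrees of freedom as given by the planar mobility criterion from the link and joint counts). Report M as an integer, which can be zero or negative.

ground; <1,0,0>
#1 <2,0,0>
#2 <3,0,0>
#3 <4,0,0>
C:1↔2 J2 <4,0,1>
#4 <5,0,1>
#5 <6,0,1>
P:3↔2 J1 <6,1,1>
#6 <7,1,1>
C:5↔2 J2 <7,1,2>
#7 <8,1,2>
P:6↔4 J1 <8,2,2>
P:0↔7 J1 <8,3,2>
#8 <9,3,2>
PS:1↔0 J2 <9,3,3>
R:3↔8 J1 <9,4,3>
R:0↔4 J1 <9,5,3>
#9 <10,5,3>
P:3↔9 J1 <10,6,3>
3×9 − 2×6 − 1×3 = 12

M = 12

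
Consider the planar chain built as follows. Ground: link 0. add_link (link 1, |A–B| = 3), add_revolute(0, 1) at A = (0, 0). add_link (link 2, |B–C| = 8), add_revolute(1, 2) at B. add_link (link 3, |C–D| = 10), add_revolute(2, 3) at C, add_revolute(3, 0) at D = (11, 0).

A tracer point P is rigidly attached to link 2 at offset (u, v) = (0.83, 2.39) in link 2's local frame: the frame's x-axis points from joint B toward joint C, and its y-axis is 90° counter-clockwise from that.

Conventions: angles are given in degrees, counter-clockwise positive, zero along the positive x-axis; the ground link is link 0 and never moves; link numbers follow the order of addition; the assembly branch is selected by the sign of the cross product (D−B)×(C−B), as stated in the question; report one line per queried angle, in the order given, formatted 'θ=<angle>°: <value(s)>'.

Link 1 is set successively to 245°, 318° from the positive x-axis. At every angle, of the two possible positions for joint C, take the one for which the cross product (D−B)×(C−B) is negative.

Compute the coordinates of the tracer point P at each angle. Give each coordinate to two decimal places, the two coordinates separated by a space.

A=(0,0), D=(11.00,0)
θ=245°: B = A + 3.00·(cos245°, sin245°) = (-1.2679, -2.7189)
θ=245°: |BD| = 12.5655
θ=245°: circle(B,8.00) ∩ circle(D,10.00): a=4.8503, h=6.3620
θ=245°:   candidates: C₊=(2.0909,4.5418) cross=79.942; C₋=(4.8441,-7.8807) cross=-79.942
θ=245°:   branch - wants cross < 0 → take C=(4.8441,-7.8807) (cross=-79.942)
θ=245°: ex = (C−B)/|BC| = (0.7640,-0.6452); ey = (0.6452,0.7640)
θ=245°: P = B + 0.83·ex + 2.39·ey = (0.9083,-1.4285)
θ=318°: B = A + 3.00·(cos318°, sin318°) = (2.2294, -2.0074)
θ=318°: |BD| = 8.9974
θ=318°: circle(B,8.00) ∩ circle(D,10.00): a=2.4981, h=7.6000
θ=318°:   candidates: C₊=(2.9689,5.9584) cross=68.380; C₋=(6.3602,-8.8584) cross=-68.380
θ=318°:   branch - wants cross < 0 → take C=(6.3602,-8.8584) (cross=-68.380)
θ=318°: ex = (C−B)/|BC| = (0.5163,-0.8564); ey = (0.8564,0.5163)
θ=318°: P = B + 0.83·ex + 2.39·ey = (4.7048,-1.4841)

θ=245°: 0.91 -1.43
θ=318°: 4.70 -1.48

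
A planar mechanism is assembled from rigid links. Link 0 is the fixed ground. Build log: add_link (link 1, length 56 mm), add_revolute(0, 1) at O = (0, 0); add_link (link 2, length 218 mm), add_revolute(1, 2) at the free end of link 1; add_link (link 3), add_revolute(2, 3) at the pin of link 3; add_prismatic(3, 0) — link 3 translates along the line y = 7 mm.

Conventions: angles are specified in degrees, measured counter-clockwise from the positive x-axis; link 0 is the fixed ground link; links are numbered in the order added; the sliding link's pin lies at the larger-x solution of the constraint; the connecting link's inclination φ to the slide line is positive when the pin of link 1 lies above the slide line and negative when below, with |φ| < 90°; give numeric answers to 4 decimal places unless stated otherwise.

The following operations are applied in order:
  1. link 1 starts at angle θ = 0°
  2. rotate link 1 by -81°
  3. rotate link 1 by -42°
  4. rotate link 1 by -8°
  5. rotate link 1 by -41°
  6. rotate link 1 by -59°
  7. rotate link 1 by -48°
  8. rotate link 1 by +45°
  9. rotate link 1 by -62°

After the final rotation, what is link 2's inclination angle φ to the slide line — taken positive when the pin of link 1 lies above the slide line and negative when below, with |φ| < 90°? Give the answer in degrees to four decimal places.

geometry: r = 56 mm, L = 218 mm, e = 7 mm; θ starts at 0°
rotate link 1 by -81°: θ ← 0° -81° = -81°
rotate link 1 by -42°: θ ← -81° -42° = -123°
rotate link 1 by -8°: θ ← -123° -8° = -131°
rotate link 1 by -41°: θ ← -131° -41° = -172°
rotate link 1 by -59°: θ ← -172° -59° = -231°
rotate link 1 by -48°: θ ← -231° -48° = -279°
rotate link 1 by +45°: θ ← -279° +45° = -234°
rotate link 1 by -62°: θ ← -234° -62° = -296°
h = r sin θ − e = 50.332467 − 7 = 43.332467
sin φ = h / L = 43.332467 / 218 = 0.19877278
φ = arcsin(0.19877278) = 11.465204°

11.4652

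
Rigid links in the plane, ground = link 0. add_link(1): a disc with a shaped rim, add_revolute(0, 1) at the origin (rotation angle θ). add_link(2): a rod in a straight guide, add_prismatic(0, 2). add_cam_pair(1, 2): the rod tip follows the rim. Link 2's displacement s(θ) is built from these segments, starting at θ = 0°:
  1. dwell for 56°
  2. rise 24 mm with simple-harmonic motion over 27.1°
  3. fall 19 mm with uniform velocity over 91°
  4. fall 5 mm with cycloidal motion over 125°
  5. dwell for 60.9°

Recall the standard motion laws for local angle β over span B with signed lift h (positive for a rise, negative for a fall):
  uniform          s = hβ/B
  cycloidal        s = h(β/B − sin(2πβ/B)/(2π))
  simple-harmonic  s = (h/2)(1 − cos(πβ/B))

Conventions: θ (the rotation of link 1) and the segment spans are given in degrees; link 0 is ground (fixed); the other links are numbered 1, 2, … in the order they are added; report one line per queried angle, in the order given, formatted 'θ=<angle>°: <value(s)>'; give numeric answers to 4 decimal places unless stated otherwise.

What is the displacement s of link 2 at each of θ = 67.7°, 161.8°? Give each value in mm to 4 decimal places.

segment 1 (0° to 56°, dwell): s unchanged at 0.0000
θ = 67.7° falls in segment 2 (56° to 83.1°, simple-harmonic, h = 24): β = 67.7 − 56 = 11.7°, B = 27.1°; Δs = 24/2·(1 − cos(π·0.4317)) = 9.4461; s = 0.0000 + 9.4461 = 9.4461
segment 2 (56° to 83.1°, simple-harmonic, h = 24) is passed completely: s = 0.0000 + (24) = 24.0000
θ = 161.8° falls in segment 3 (83.1° to 174.1°, uniform, h = -19): β = 161.8 − 83.1 = 78.7°, B = 91°; Δs = -19·78.7/91 = -16.4319; s = 24.0000 − 16.4319 = 7.5681

θ=67.7°: 9.4461
θ=161.8°: 7.5681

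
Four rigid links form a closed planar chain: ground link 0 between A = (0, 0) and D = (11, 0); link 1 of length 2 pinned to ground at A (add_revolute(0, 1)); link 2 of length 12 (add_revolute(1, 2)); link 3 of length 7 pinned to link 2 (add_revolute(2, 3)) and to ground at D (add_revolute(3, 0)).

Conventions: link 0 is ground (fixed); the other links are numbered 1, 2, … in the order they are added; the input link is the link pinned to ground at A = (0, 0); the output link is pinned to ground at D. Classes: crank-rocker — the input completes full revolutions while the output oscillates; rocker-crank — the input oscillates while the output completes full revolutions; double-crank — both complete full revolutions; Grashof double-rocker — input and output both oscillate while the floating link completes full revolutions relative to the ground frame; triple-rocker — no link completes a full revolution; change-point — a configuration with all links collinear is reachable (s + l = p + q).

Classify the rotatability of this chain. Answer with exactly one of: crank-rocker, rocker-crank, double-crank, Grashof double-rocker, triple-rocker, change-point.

lengths: ground=11, input=2, coupler=12, output=7
sorted: s=2 (shortest), l=12 (longest), p+q=18
s + l = 14 vs p + q = 18
s + l < p + q (Grashof) with shortest = input link → crank-rocker

crank-rocker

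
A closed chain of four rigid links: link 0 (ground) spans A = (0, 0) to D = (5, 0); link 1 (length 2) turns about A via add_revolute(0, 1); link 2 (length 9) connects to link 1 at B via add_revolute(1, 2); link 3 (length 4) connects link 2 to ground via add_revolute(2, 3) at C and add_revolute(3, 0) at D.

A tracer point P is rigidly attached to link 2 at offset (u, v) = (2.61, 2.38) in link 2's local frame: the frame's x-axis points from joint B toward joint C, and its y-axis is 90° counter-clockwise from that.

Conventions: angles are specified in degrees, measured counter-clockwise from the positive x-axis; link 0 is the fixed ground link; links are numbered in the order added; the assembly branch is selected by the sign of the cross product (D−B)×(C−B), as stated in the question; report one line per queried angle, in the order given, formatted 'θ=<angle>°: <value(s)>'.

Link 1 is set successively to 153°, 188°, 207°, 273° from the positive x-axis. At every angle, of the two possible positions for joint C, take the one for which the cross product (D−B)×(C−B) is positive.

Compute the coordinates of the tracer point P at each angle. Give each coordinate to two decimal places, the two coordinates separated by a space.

A=(0,0), D=(5.00,0)
θ=153°: B = A + 2.00·(cos153°, sin153°) = (-1.7820, 0.9080)
θ=153°: |BD| = 6.8425
θ=153°: circle(B,9.00) ∩ circle(D,4.00): a=8.1710, h=3.7730
θ=153°:   candidates: C₊=(6.8174,3.5633) cross=25.817; C₋=(5.8160,-3.9159) cross=-25.817
θ=153°:   branch + wants cross > 0 → take C=(6.8174,3.5633) (cross=25.817)
θ=153°: ex = (C−B)/|BC| = (0.9555,0.2950); ey = (-0.2950,0.9555)
θ=153°: P = B + 2.61·ex + 2.38·ey = (0.0096,3.9521)
θ=188°: B = A + 2.00·(cos188°, sin188°) = (-1.9805, -0.2783)
θ=188°: |BD| = 6.9861
θ=188°: circle(B,9.00) ∩ circle(D,4.00): a=8.1451, h=3.8284
θ=188°:   candidates: C₊=(6.0056,3.8715) cross=26.745; C₋=(6.3107,-3.7792) cross=-26.745
θ=188°:   branch + wants cross > 0 → take C=(6.0056,3.8715) (cross=26.745)
θ=188°: ex = (C−B)/|BC| = (0.8873,0.4611); ey = (-0.4611,0.8873)
θ=188°: P = B + 2.61·ex + 2.38·ey = (-0.7620,3.0370)
θ=207°: B = A + 2.00·(cos207°, sin207°) = (-1.7820, -0.9080)
θ=207°: |BD| = 6.8425
θ=207°: circle(B,9.00) ∩ circle(D,4.00): a=8.1710, h=3.7730
θ=207°:   candidates: C₊=(5.8160,3.9159) cross=25.817; C₋=(6.8174,-3.5633) cross=-25.817
θ=207°:   branch + wants cross > 0 → take C=(5.8160,3.9159) (cross=25.817)
θ=207°: ex = (C−B)/|BC| = (0.8442,0.5360); ey = (-0.5360,0.8442)
θ=207°: P = B + 2.61·ex + 2.38·ey = (-0.8542,2.5002)
θ=273°: B = A + 2.00·(cos273°, sin273°) = (0.1047, -1.9973)
θ=273°: |BD| = 5.2871
θ=273°: circle(B,9.00) ∩ circle(D,4.00): a=8.7906, h=1.9301
θ=273°:   candidates: C₊=(7.5148,3.1106) cross=10.205; C₋=(8.9730,-0.4636) cross=-10.205
θ=273°:   branch + wants cross > 0 → take C=(7.5148,3.1106) (cross=10.205)
θ=273°: ex = (C−B)/|BC| = (0.8233,0.5675); ey = (-0.5675,0.8233)
θ=273°: P = B + 2.61·ex + 2.38·ey = (0.9029,1.4436)

θ=153°: 0.01 3.95
θ=188°: -0.76 3.04
θ=207°: -0.85 2.50
θ=273°: 0.90 1.44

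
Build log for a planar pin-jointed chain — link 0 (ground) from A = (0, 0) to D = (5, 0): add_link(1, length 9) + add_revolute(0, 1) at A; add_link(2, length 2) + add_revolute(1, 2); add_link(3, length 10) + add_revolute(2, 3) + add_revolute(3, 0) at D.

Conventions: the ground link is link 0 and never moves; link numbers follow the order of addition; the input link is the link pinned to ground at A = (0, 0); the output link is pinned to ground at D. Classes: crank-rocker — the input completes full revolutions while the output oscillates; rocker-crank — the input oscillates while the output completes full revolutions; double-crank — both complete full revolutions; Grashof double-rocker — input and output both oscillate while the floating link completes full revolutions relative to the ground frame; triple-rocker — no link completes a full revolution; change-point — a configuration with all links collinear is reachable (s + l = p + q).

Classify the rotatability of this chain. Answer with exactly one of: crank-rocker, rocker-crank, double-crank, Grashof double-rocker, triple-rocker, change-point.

lengths: ground=5, input=9, coupler=2, output=10
sorted: s=2 (shortest), l=10 (longest), p+q=14
s + l = 12 vs p + q = 14
s + l < p + q (Grashof) with shortest = coupler link → Grashof double-rocker

Grashof double-rocker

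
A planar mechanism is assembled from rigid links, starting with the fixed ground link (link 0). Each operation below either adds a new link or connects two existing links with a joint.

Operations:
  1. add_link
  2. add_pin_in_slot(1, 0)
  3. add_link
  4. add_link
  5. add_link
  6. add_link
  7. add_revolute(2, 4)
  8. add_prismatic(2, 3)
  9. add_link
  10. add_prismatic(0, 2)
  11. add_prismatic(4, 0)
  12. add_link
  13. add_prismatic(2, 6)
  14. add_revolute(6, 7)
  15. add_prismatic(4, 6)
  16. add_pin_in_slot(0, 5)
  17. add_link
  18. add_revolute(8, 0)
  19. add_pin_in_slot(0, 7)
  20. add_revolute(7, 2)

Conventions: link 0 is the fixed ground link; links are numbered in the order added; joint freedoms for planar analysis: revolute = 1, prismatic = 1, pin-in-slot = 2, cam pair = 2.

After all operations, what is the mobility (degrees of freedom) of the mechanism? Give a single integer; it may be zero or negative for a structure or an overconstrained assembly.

ground; <1,0,0>
#1 <2,0,0>
PS:1↔0 J2 <2,0,1>
#2 <3,0,1>
#3 <4,0,1>
#4 <5,0,1>
#5 <6,0,1>
R:2↔4 J1 <6,1,1>
P:2↔3 J1 <6,2,1>
#6 <7,2,1>
P:0↔2 J1 <7,3,1>
P:4↔0 J1 <7,4,1>
#7 <8,4,1>
P:2↔6 J1 <8,5,1>
R:6↔7 J1 <8,6,1>
P:4↔6 J1 <8,7,1>
PS:0↔5 J2 <8,7,2>
#8 <9,7,2>
R:8↔0 J1 <9,8,2>
PS:0↔7 J2 <9,8,3>
R:7↔2 J1 <9,9,3>
3×8 − 2×9 − 1×3 = 3

M = 3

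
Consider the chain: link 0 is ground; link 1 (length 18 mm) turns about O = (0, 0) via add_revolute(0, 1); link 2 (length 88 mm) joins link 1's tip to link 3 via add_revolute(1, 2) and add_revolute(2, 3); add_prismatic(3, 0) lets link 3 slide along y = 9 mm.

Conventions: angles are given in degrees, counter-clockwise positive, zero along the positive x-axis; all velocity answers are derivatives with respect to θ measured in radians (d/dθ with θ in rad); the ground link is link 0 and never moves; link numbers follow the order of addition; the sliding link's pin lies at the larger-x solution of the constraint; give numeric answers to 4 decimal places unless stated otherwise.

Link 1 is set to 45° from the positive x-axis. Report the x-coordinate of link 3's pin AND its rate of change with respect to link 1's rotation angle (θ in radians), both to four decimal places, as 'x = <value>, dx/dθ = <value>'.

geometry: r = 18 mm, L = 88 mm, e = 9 mm
crank pin P = (r cos θ, r sin θ) = (12.727922, 12.727922)
h = r sin θ − e = 12.727922 − 9 = 3.727922
x = r cos θ + √(L² − h²) = 12.727922 + 87.921002 = 100.648924
dx/dθ = −r sin θ − h·r cos θ/√(L² − h²) (θ in radians; h = 3.727922) = -13.267596

x = 100.6489, dx/dθ = -13.2676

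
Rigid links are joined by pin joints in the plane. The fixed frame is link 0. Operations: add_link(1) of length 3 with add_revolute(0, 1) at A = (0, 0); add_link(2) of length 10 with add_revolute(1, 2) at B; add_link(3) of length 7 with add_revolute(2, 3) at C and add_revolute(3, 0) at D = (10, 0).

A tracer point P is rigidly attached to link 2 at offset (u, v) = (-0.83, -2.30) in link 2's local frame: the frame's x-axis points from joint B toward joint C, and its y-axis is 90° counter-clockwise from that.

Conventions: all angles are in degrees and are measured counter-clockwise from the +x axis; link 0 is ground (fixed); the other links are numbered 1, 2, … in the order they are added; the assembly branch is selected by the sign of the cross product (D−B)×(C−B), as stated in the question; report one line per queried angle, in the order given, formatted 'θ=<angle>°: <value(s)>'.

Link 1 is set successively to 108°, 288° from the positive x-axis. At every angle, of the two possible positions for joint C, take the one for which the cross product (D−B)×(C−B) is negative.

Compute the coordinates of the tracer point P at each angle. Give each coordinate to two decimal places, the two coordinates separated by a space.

A=(0,0), D=(10.00,0)
θ=108°: B = A + 3.00·(cos108°, sin108°) = (-0.9271, 2.8532)
θ=108°: |BD| = 11.2934
θ=108°: circle(B,10.00) ∩ circle(D,7.00): a=7.9047, h=6.1251
θ=108°:   candidates: C₊=(8.2686,6.7825) cross=69.173; C₋=(5.1737,-5.0702) cross=-69.173
θ=108°:   branch - wants cross < 0 → take C=(5.1737,-5.0702) (cross=-69.173)
θ=108°: ex = (C−B)/|BC| = (0.6101,-0.7923); ey = (0.7923,0.6101)
θ=108°: P = B + -0.83·ex + -2.30·ey = (-3.2558,2.1076)
θ=288°: B = A + 3.00·(cos288°, sin288°) = (0.9271, -2.8532)
θ=288°: |BD| = 9.5110
θ=288°: circle(B,10.00) ∩ circle(D,7.00): a=7.4366, h=6.6856
θ=288°:   candidates: C₊=(6.0156,5.7554) cross=63.586; C₋=(10.0267,-6.9999) cross=-63.586
θ=288°:   branch - wants cross < 0 → take C=(10.0267,-6.9999) (cross=-63.586)
θ=288°: ex = (C−B)/|BC| = (0.9100,-0.4147); ey = (0.4147,0.9100)
θ=288°: P = B + -0.83·ex + -2.30·ey = (-0.7820,-4.6019)

θ=108°: -3.26 2.11
θ=288°: -0.78 -4.60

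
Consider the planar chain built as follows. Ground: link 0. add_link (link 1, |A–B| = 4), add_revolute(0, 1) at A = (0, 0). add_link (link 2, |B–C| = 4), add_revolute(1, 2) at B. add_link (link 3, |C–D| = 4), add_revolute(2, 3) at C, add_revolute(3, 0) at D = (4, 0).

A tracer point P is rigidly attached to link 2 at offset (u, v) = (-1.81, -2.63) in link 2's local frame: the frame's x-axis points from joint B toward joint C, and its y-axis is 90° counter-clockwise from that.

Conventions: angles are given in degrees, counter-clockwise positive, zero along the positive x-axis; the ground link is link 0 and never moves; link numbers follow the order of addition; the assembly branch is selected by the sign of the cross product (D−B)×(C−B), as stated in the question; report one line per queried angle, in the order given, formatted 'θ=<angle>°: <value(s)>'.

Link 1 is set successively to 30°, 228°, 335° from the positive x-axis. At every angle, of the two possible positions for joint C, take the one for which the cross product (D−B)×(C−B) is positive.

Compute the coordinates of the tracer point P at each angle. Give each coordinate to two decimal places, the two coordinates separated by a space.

A=(0,0), D=(4.00,0)
θ=30°: B = A + 4.00·(cos30°, sin30°) = (3.4641, 2.0000)
θ=30°: |BD| = 2.0706
θ=30°: circle(B,4.00) ∩ circle(D,4.00): a=1.0353, h=3.8637
θ=30°:   candidates: C₊=(7.4641,2.0000) cross=8.000; C₋=(0.0000,0.0000) cross=-8.000
θ=30°:   branch + wants cross > 0 → take C=(7.4641,2.0000) (cross=8.000)
θ=30°: ex = (C−B)/|BC| = (1.0000,-0.0000); ey = (0.0000,1.0000)
θ=30°: P = B + -1.81·ex + -2.63·ey = (1.6541,-0.6300)
θ=228°: B = A + 4.00·(cos228°, sin228°) = (-2.6765, -2.9726)
θ=228°: |BD| = 7.3084
θ=228°: circle(B,4.00) ∩ circle(D,4.00): a=3.6542, h=1.6269
θ=228°:   candidates: C₊=(0.0000,-0.0000) cross=11.890; C₋=(1.3235,-2.9726) cross=-11.890
θ=228°:   branch + wants cross > 0 → take C=(0.0000,-0.0000) (cross=11.890)
θ=228°: ex = (C−B)/|BC| = (0.6691,0.7431); ey = (-0.7431,0.6691)
θ=228°: P = B + -1.81·ex + -2.63·ey = (-1.9332,-6.0775)
θ=335°: B = A + 4.00·(cos335°, sin335°) = (3.6252, -1.6905)
θ=335°: |BD| = 1.7315
θ=335°: circle(B,4.00) ∩ circle(D,4.00): a=0.8658, h=3.9052
θ=335°:   candidates: C₊=(0.0000,0.0000) cross=6.762; C₋=(7.6252,-1.6905) cross=-6.762
θ=335°:   branch + wants cross > 0 → take C=(0.0000,0.0000) (cross=6.762)
θ=335°: ex = (C−B)/|BC| = (-0.9063,0.4226); ey = (-0.4226,-0.9063)
θ=335°: P = B + -1.81·ex + -2.63·ey = (6.3771,-0.0718)

θ=30°: 1.65 -0.63
θ=228°: -1.93 -6.08
θ=335°: 6.38 -0.07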